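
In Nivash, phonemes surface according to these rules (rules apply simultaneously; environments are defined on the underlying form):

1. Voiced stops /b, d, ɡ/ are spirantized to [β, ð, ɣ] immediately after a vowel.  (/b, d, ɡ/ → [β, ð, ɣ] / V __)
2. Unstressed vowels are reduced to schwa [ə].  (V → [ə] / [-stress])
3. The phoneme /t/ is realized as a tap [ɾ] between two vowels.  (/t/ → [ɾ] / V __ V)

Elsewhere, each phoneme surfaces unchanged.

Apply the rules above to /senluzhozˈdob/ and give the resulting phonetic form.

[sənləzhəzˈdoβ]

/s/ (word-initial) is unaffected → [s].
/e/ meets the environment for rule 2 (in an unstressed syllable) → [ə].
/n/ — not in any rule's target class → [n].
/l/ (between /n/ and /u/) is unaffected → [l].
/u/ (between /l/ and /z/) occurs in an unstressed syllable → [ə] by rule 2.
/z/ stays [z].
/h/ (between /z/ and /o/): no rule targets it → [h].
Rule 2 applies to /o/ (between /h/ and /z/: in an unstressed syllable) → [ə].
/z/ stays [z].
/d/ — between /z/ and /o/; rule 1 does not apply here → [d].
/o/ (between /d/ and /b/) fails the environment for rule 2, so it stays [o].
/b/ (word-final) occurs immediately after a vowel → [β] by rule 1.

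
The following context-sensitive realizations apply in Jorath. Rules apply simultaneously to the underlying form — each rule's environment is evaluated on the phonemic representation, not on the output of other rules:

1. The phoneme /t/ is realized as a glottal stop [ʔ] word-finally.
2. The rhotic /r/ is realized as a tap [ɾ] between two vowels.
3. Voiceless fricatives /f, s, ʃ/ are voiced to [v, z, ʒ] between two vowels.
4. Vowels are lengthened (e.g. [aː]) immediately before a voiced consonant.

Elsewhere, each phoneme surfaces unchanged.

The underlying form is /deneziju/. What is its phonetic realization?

/e/ (between /d/ and /n/) occurs before a voiced consonant → [eː] by rule 4.
/e/ meets the environment for rule 4 (before a voiced consonant) → [eː].
/i/ (between /z/ and /j/): before a voiced consonant, so rule 4 applies → [iː].
/u/ (word-final): rule 4 targets it, but not before a voiced consonant → unchanged [u].

[deːneːziːju]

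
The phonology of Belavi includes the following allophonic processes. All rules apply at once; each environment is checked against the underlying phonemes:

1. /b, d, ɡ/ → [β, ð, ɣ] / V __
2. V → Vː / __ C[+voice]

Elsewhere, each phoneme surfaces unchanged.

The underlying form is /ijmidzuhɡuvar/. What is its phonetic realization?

/i/ (word-initial) occurs before a voiced consonant → [iː] by rule 2.
/j/ (between /i/ and /m/): no rule targets it → [j].
/m/ (between /j/ and /i/) is unaffected → [m].
/i/ (between /m/ and /d/): before a voiced consonant, so rule 2 applies → [iː].
/d/ — between /i/ and /z/, immediately after a vowel — surfaces as [ð] (rule 1).
/z/ (between /d/ and /u/) is unaffected → [z].
/u/ — between /z/ and /h/; rule 2 does not apply here → [u].
/h/ (between /u/ and /ɡ/) is unaffected → [h].
/ɡ/ (between /h/ and /u/) is in the target of rule 1 but the environment (immediately after a vowel) is not met → [ɡ].
/u/ meets the environment for rule 2 (before a voiced consonant) → [uː].
/v/ stays [v].
Rule 2 applies to /a/ (between /v/ and /r/: before a voiced consonant) → [aː].
/r/ stays [r].

[iːjmiːðzuhɡuːvaːr]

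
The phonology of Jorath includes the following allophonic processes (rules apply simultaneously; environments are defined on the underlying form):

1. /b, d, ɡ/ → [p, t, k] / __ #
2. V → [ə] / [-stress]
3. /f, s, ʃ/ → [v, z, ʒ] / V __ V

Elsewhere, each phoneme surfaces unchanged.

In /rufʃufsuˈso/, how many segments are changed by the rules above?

4

Segments that undergo a rule: /u/ → [ə] (rule 2); /u/ → [ə] (rule 2); /u/ → [ə] (rule 2); /s/ → [z] (rule 3).
All other segments surface unchanged.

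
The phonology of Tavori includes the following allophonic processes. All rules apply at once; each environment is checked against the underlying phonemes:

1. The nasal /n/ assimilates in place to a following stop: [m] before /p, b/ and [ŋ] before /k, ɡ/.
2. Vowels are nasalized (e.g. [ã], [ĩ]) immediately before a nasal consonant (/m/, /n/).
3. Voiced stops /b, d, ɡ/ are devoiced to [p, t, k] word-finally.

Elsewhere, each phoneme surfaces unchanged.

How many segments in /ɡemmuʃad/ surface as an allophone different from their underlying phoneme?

2

Segments that undergo a rule: /e/ → [ẽ] (rule 2); /d/ → [t] (rule 3).
All other segments surface unchanged.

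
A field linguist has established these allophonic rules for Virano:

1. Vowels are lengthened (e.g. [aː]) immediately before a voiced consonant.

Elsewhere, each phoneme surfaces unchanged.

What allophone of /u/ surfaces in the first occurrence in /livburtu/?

/u/ (between /b/ and /r/) occurs before a voiced consonant → [uː] by rule 1.

[uː]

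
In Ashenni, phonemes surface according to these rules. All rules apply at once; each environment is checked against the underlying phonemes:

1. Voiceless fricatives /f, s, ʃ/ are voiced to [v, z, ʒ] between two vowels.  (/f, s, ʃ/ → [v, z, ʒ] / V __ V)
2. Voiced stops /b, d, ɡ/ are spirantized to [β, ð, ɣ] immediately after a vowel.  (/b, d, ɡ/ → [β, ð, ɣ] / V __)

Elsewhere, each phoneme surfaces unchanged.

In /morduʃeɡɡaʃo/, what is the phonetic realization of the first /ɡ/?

/ɡ/ (between /e/ and /ɡ/): immediately after a vowel, so rule 2 applies → [ɣ].

[ɣ]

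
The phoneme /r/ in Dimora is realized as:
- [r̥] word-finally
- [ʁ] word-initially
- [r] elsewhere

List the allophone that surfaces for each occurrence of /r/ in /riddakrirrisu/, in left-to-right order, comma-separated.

[ʁ], [r], [r], [r]

Occurrence 1 (position 1): word-initially → [ʁ].
Occurrence 2 (position 7): no conditioning environment matches → elsewhere allophone [r].
Occurrence 3 (position 9): no conditioning environment matches → elsewhere allophone [r].
Occurrence 4 (position 10): no conditioning environment matches → elsewhere allophone [r].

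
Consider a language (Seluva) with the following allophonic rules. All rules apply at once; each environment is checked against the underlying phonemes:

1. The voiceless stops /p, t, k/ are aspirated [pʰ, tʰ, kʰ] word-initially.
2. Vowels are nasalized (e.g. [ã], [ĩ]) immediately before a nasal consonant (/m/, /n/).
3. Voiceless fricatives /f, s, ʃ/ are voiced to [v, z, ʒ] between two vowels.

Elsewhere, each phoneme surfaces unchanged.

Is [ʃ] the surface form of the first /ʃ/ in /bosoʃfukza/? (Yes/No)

/ʃ/ (between /o/ and /f/) fails the environment for rule 3, so it stays [ʃ].
The actual realization is [ʃ], which matches [ʃ].

Yes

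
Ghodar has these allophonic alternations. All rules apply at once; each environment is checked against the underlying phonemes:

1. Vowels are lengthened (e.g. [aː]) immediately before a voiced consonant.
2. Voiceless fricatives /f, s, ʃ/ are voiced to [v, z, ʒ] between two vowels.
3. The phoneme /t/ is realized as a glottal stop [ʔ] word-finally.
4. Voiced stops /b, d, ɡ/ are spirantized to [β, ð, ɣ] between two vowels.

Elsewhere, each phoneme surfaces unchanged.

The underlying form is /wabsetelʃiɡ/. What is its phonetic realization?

/w/ — not in any rule's target class → [w].
Rule 1 applies to /a/ (between /w/ and /b/: before a voiced consonant) → [aː].
/b/ (between /a/ and /s/) fails the environment for rule 4, so it stays [b].
/s/ (between /b/ and /e/) is in the target of rule 2 but the environment (between two vowels) is not met → [s].
/e/ (between /s/ and /t/) fails the environment for rule 1, so it stays [e].
/t/ — between /e/ and /e/; rule 3 does not apply here → [t].
/e/ (between /t/ and /l/) occurs before a voiced consonant → [eː] by rule 1.
/l/ stays [l].
/ʃ/ (between /l/ and /i/) is in the target of rule 2 but the environment (between two vowels) is not met → [ʃ].
/i/ (between /ʃ/ and /ɡ/) occurs before a voiced consonant → [iː] by rule 1.
/ɡ/ — word-final; rule 4 does not apply here → [ɡ].

[waːbseteːlʃiːɡ]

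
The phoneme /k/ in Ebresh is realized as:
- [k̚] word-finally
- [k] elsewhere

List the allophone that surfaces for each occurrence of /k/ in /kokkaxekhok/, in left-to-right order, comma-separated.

Occurrence 1 (position 1): no conditioning environment matches → elsewhere allophone [k].
Occurrence 2 (position 3): no conditioning environment matches → elsewhere allophone [k].
Occurrence 3 (position 4): no conditioning environment matches → elsewhere allophone [k].
Occurrence 4 (position 8): no conditioning environment matches → elsewhere allophone [k].
Occurrence 5 (position 11): word-finally → [k̚].

[k], [k], [k], [k], [k̚]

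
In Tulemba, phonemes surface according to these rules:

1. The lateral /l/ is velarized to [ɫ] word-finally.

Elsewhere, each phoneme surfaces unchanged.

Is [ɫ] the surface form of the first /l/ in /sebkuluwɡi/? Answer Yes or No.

/l/ (between /u/ and /u/): rule 1 targets it, but not word-finally → unchanged [l].
The actual realization is [l], not [ɫ].

No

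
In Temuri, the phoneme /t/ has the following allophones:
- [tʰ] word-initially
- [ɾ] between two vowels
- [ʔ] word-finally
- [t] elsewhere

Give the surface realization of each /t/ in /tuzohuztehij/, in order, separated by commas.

[tʰ], [t]

Occurrence 1 (position 1): word-initially → [tʰ].
Occurrence 2 (position 8): no conditioning environment matches → elsewhere allophone [t].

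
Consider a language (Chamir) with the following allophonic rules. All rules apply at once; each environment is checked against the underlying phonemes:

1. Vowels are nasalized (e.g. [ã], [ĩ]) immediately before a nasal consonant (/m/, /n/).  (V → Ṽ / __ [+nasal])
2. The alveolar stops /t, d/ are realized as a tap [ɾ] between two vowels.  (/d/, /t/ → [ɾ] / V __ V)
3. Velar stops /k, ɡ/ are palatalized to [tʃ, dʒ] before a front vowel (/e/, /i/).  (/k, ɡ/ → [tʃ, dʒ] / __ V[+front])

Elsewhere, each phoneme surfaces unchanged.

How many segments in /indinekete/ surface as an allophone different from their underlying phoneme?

Segments that undergo a rule: /i/ → [ĩ] (rule 1); /i/ → [ĩ] (rule 1); /k/ → [tʃ] (rule 3); /t/ → [ɾ] (rule 2).
All other segments surface unchanged.

4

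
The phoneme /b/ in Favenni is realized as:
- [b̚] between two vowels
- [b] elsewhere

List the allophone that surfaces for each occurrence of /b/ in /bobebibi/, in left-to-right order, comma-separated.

[b], [b̚], [b̚], [b̚]

Occurrence 1 (position 1): no conditioning environment matches → elsewhere allophone [b].
Occurrence 2 (position 3): between two vowels → [b̚].
Occurrence 3 (position 5): between two vowels → [b̚].
Occurrence 4 (position 7): between two vowels → [b̚].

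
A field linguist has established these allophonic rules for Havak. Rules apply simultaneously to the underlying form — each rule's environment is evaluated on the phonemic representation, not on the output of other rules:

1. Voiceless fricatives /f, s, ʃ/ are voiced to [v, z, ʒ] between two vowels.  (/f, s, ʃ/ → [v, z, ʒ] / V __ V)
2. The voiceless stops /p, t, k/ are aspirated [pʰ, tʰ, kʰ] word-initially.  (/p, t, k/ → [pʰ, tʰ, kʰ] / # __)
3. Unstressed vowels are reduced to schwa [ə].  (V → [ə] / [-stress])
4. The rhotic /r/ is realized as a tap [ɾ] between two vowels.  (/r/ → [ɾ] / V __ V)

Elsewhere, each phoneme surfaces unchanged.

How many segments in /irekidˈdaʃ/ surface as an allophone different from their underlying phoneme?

4

Segments that undergo a rule: /i/ → [ə] (rule 3); /r/ → [ɾ] (rule 4); /e/ → [ə] (rule 3); /i/ → [ə] (rule 3).
All other segments surface unchanged.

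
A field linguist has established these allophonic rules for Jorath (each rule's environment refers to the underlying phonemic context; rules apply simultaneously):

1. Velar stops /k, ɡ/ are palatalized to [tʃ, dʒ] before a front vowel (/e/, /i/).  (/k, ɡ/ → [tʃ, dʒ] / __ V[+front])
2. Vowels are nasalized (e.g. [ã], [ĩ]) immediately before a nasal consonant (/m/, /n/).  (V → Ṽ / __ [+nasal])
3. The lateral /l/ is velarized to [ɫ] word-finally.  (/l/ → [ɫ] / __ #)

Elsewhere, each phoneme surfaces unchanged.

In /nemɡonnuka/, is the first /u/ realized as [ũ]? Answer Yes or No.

No

/u/ (between /n/ and /k/) is in the target of rule 2 but the environment (before a nasal consonant) is not met → [u].
The actual realization is [u], not [ũ].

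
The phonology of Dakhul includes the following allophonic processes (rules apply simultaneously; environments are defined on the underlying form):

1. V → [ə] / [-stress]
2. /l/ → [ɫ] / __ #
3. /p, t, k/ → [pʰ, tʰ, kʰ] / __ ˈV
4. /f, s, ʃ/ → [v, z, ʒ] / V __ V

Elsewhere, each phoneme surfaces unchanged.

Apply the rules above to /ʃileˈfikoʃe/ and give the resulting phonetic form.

/ʃ/ (word-initial): rule 4 targets it, but not between two vowels → unchanged [ʃ].
/i/ meets the environment for rule 1 (in an unstressed syllable) → [ə].
/l/ (between /i/ and /e/) is in the target of rule 2 but the environment (word-finally) is not met → [l].
/e/ (between /l/ and /f/): in an unstressed syllable, so rule 1 applies → [ə].
Rule 4 applies to /f/ (between /e/ and /i/: between two vowels) → [v].
/i/ (between /f/ and /k/) fails the environment for rule 1, so it stays [i].
/k/ — between /i/ and /o/; rule 3 does not apply here → [k].
/o/ meets the environment for rule 1 (in an unstressed syllable) → [ə].
/ʃ/ (between /o/ and /e/): between two vowels, so rule 4 applies → [ʒ].
/e/ — word-final, in an unstressed syllable — surfaces as [ə] (rule 1).

[ʃələˈvikəʒə]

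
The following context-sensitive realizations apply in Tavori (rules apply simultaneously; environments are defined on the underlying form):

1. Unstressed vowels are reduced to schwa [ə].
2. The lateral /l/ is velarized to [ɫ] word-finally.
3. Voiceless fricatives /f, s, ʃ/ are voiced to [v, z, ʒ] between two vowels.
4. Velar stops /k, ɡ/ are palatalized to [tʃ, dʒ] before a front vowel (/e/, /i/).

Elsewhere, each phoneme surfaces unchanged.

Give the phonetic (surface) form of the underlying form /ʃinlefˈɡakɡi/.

/ʃ/ (word-initial) fails the environment for rule 3, so it stays [ʃ].
Rule 1 applies to /i/ (between /ʃ/ and /n/: in an unstressed syllable) → [ə].
/n/ (between /i/ and /l/) is unaffected → [n].
/l/ (between /n/ and /e/): rule 2 targets it, but not word-finally → unchanged [l].
/e/ — between /l/ and /f/, in an unstressed syllable — surfaces as [ə] (rule 1).
/f/ (between /e/ and /ɡ/): rule 3 targets it, but not between two vowels → unchanged [f].
/ɡ/ (between /f/ and /a/): rule 4 targets it, but not before a front vowel → unchanged [ɡ].
/a/ (between /ɡ/ and /k/): rule 1 targets it, but not in an unstressed syllable → unchanged [a].
/k/ (between /a/ and /ɡ/): rule 4 targets it, but not before a front vowel → unchanged [k].
Rule 4 applies to /ɡ/ (between /k/ and /i/: before a front vowel) → [dʒ].
/i/ (word-final) occurs in an unstressed syllable → [ə] by rule 1.

[ʃənləfˈɡakdʒə]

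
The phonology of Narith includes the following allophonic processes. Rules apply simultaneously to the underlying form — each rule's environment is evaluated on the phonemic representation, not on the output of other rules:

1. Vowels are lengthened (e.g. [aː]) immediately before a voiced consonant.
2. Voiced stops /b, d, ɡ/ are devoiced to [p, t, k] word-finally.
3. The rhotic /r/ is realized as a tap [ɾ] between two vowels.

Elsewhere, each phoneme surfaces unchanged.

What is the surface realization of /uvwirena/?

[uːvwiːɾeːna]

/u/ — word-initial, before a voiced consonant — surfaces as [uː] (rule 1).
/v/ stays [v].
/w/ stays [w].
/i/ — between /w/ and /r/, before a voiced consonant — surfaces as [iː] (rule 1).
/r/ (between /i/ and /e/): between two vowels, so rule 3 applies → [ɾ].
/e/ — between /r/ and /n/, before a voiced consonant — surfaces as [eː] (rule 1).
/n/ (between /e/ and /a/) is unaffected → [n].
/a/ — word-final; rule 1 does not apply here → [a].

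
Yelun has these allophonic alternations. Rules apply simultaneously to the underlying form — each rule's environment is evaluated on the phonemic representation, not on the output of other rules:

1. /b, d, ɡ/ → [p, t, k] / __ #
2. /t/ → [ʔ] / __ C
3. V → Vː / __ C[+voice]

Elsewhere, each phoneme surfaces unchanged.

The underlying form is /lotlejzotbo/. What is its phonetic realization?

[loʔleːjzoʔbo]

/l/ (word-initial): no rule targets it → [l].
/o/ (between /l/ and /t/): rule 3 targets it, but not before a voiced consonant → unchanged [o].
/t/ — between /o/ and /l/, immediately before a consonant — surfaces as [ʔ] (rule 2).
/l/ (between /t/ and /e/) is unaffected → [l].
/e/ (between /l/ and /j/): before a voiced consonant, so rule 3 applies → [eː].
/j/ — not in any rule's target class → [j].
/z/ — not in any rule's target class → [z].
/o/ (between /z/ and /t/) fails the environment for rule 3, so it stays [o].
/t/ (between /o/ and /b/): immediately before a consonant, so rule 2 applies → [ʔ].
/b/ — between /t/ and /o/; rule 1 does not apply here → [b].
/o/ — word-final; rule 3 does not apply here → [o].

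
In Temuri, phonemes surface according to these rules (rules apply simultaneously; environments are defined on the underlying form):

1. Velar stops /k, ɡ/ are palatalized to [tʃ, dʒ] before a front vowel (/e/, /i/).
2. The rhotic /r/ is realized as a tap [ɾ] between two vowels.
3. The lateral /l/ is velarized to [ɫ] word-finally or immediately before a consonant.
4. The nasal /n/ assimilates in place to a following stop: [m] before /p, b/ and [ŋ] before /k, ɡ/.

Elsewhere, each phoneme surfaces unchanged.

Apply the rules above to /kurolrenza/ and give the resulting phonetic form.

/k/ — word-initial; rule 1 does not apply here → [k].
/u/ stays [u].
Rule 2 applies to /r/ (between /u/ and /o/: between two vowels) → [ɾ].
/o/ (between /r/ and /l/): no rule targets it → [o].
/l/ (between /o/ and /r/) occurs word-finally or immediately before a consonant → [ɫ] by rule 3.
/r/ (between /l/ and /e/) fails the environment for rule 2, so it stays [r].
/e/ — not in any rule's target class → [e].
/n/ (between /e/ and /z/): rule 4 targets it, but not before a labial or velar stop → unchanged [n].
/z/ (between /n/ and /a/) is unaffected → [z].
/a/ (word-final): no rule targets it → [a].

[kuɾoɫrenza]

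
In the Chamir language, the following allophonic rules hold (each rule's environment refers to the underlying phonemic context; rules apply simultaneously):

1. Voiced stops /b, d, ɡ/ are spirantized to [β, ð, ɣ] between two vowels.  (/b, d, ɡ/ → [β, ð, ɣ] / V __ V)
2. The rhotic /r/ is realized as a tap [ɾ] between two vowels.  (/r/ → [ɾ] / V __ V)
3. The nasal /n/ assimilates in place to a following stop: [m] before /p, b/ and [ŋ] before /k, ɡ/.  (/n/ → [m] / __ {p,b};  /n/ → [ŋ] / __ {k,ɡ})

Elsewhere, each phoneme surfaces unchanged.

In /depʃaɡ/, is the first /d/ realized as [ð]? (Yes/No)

No

/d/ (word-initial) is in the target of rule 1 but the environment (between two vowels) is not met → [d].
The actual realization is [d], not [ð].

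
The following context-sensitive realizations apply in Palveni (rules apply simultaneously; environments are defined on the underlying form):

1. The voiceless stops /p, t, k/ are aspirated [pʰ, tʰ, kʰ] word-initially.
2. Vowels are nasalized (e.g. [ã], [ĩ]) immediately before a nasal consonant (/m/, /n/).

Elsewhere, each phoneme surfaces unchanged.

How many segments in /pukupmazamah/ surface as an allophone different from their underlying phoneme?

2

Segments that undergo a rule: /p/ → [pʰ] (rule 1); /a/ → [ã] (rule 2).
All other segments surface unchanged.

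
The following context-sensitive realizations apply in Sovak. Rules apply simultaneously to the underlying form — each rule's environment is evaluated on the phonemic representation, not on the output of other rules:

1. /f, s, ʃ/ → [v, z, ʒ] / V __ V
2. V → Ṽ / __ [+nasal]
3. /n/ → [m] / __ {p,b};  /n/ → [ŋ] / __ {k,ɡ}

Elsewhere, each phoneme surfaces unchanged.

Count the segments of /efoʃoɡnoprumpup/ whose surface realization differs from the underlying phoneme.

Segments that undergo a rule: /f/ → [v] (rule 1); /ʃ/ → [ʒ] (rule 1); /u/ → [ũ] (rule 2).
All other segments surface unchanged.

3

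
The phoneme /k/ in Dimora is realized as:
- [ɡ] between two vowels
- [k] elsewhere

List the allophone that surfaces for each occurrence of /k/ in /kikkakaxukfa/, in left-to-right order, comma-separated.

Occurrence 1 (position 1): no conditioning environment matches → elsewhere allophone [k].
Occurrence 2 (position 3): no conditioning environment matches → elsewhere allophone [k].
Occurrence 3 (position 4): no conditioning environment matches → elsewhere allophone [k].
Occurrence 4 (position 6): between two vowels → [ɡ].
Occurrence 5 (position 10): no conditioning environment matches → elsewhere allophone [k].

[k], [k], [k], [ɡ], [k]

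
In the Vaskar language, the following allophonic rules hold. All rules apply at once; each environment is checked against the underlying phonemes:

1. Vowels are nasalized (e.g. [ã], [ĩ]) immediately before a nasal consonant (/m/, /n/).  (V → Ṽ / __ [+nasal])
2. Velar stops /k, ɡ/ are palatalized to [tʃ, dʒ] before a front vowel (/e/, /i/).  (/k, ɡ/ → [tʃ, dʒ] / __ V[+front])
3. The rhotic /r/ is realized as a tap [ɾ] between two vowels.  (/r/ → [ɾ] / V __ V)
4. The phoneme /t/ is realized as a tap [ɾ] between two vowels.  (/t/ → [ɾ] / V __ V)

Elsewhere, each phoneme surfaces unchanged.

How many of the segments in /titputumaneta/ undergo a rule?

4

Segments that undergo a rule: /t/ → [ɾ] (rule 4); /u/ → [ũ] (rule 1); /a/ → [ã] (rule 1); /t/ → [ɾ] (rule 4).
All other segments surface unchanged.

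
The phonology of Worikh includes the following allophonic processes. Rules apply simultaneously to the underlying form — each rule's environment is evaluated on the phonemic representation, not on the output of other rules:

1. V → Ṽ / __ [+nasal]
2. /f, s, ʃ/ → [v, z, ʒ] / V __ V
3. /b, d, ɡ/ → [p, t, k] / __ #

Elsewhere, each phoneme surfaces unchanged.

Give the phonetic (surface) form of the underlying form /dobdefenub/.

[dobdevẽnup]

/d/ — word-initial; rule 3 does not apply here → [d].
/o/ — between /d/ and /b/; rule 1 does not apply here → [o].
/b/ (between /o/ and /d/): rule 3 targets it, but not word-finally → unchanged [b].
/d/ (between /b/ and /e/) fails the environment for rule 3, so it stays [d].
/e/ (between /d/ and /f/) fails the environment for rule 1, so it stays [e].
/f/ meets the environment for rule 2 (between two vowels) → [v].
Rule 1 applies to /e/ (between /f/ and /n/: before a nasal consonant) → [ẽ].
/u/ (between /n/ and /b/) is in the target of rule 1 but the environment (before a nasal consonant) is not met → [u].
/b/ — word-final, word-finally — surfaces as [p] (rule 3).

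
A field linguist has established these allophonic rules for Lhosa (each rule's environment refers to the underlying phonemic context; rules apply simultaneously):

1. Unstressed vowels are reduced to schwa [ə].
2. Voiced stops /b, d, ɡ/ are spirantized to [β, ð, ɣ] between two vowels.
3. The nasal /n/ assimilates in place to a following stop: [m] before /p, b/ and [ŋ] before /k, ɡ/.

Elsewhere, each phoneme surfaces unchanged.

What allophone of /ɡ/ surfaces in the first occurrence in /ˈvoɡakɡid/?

[ɣ]

/ɡ/ meets the environment for rule 2 (between two vowels) → [ɣ].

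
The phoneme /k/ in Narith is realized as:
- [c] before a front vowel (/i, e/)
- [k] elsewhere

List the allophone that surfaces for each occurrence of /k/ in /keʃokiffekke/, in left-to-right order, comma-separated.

[c], [c], [k], [c]

Occurrence 1 (position 1): before a front vowel → [c].
Occurrence 2 (position 5): before a front vowel → [c].
Occurrence 3 (position 10): no conditioning environment matches → elsewhere allophone [k].
Occurrence 4 (position 11): before a front vowel → [c].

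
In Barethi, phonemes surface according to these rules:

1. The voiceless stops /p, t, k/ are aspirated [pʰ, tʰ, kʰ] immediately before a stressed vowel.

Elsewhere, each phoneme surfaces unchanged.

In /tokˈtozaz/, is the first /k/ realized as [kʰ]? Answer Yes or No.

No

/k/ (between /o/ and /t/): rule 1 targets it, but not immediately before a stressed vowel → unchanged [k].
The actual realization is [k], not [kʰ].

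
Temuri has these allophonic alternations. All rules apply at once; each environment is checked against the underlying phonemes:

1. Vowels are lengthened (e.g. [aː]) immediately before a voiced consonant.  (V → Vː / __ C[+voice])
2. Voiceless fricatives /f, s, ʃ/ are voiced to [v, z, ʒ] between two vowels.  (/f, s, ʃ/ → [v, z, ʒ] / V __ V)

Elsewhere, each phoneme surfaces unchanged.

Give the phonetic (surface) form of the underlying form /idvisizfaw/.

/i/ meets the environment for rule 1 (before a voiced consonant) → [iː].
/d/ stays [d].
/v/ (between /d/ and /i/): no rule targets it → [v].
/i/ (between /v/ and /s/) fails the environment for rule 1, so it stays [i].
Rule 2 applies to /s/ (between /i/ and /i/: between two vowels) → [z].
/i/ — between /s/ and /z/, before a voiced consonant — surfaces as [iː] (rule 1).
/z/ — not in any rule's target class → [z].
/f/ — between /z/ and /a/; rule 2 does not apply here → [f].
Rule 1 applies to /a/ (between /f/ and /w/: before a voiced consonant) → [aː].
/w/ (word-final): no rule targets it → [w].

[iːdviziːzfaːw]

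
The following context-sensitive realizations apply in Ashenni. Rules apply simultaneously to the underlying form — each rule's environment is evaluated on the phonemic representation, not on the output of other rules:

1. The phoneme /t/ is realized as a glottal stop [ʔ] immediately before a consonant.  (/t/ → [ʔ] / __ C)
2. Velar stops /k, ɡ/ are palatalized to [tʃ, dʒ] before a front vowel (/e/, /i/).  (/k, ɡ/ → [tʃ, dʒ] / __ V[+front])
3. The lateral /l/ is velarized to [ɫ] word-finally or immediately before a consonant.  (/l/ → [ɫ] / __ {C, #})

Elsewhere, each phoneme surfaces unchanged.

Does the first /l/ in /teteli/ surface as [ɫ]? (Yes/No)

No

/l/ (between /e/ and /i/) is in the target of rule 3 but the environment (word-finally or immediately before a consonant) is not met → [l].
The actual realization is [l], not [ɫ].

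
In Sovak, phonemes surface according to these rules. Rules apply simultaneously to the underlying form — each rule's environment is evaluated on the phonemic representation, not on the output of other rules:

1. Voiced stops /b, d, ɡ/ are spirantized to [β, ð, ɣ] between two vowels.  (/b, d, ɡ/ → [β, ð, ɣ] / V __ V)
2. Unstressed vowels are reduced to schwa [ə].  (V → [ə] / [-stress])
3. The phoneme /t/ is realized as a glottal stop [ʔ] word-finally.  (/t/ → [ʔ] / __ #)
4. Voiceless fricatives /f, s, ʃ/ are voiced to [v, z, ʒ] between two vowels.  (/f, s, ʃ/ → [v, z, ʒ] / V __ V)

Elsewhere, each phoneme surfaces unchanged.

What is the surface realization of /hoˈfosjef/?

/h/ stays [h].
/o/ (between /h/ and /f/): in an unstressed syllable, so rule 2 applies → [ə].
/f/ (between /o/ and /o/): between two vowels, so rule 4 applies → [v].
/o/ (between /f/ and /s/): rule 2 targets it, but not in an unstressed syllable → unchanged [o].
/s/ (between /o/ and /j/) fails the environment for rule 4, so it stays [s].
/j/ stays [j].
Rule 2 applies to /e/ (between /j/ and /f/: in an unstressed syllable) → [ə].
/f/ (word-final) fails the environment for rule 4, so it stays [f].

[həˈvosjəf]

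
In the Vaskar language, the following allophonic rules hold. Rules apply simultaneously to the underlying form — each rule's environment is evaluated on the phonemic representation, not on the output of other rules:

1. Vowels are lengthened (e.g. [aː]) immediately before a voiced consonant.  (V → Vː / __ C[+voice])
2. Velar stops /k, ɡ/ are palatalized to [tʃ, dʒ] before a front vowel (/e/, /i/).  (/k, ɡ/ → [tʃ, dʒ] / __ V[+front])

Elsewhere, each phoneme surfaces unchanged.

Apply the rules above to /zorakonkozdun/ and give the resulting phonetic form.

/z/ (word-initial): no rule targets it → [z].
/o/ — between /z/ and /r/, before a voiced consonant — surfaces as [oː] (rule 1).
/r/ stays [r].
/a/ (between /r/ and /k/): rule 1 targets it, but not before a voiced consonant → unchanged [a].
/k/ (between /a/ and /o/): rule 2 targets it, but not before a front vowel → unchanged [k].
Rule 1 applies to /o/ (between /k/ and /n/: before a voiced consonant) → [oː].
/n/ (between /o/ and /k/): no rule targets it → [n].
/k/ (between /n/ and /o/) fails the environment for rule 2, so it stays [k].
Rule 1 applies to /o/ (between /k/ and /z/: before a voiced consonant) → [oː].
/z/ stays [z].
/d/ — not in any rule's target class → [d].
/u/ meets the environment for rule 1 (before a voiced consonant) → [uː].
/n/ — not in any rule's target class → [n].

[zoːrakoːnkoːzduːn]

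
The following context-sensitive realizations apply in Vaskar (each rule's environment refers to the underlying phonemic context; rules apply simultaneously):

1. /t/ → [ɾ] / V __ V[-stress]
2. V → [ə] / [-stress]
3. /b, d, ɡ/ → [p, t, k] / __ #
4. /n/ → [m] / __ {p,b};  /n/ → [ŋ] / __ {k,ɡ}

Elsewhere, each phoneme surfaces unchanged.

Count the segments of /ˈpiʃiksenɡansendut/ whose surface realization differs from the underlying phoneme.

6

Segments that undergo a rule: /i/ → [ə] (rule 2); /e/ → [ə] (rule 2); /n/ → [ŋ] (rule 4); /a/ → [ə] (rule 2); /e/ → [ə] (rule 2); /u/ → [ə] (rule 2).
All other segments surface unchanged.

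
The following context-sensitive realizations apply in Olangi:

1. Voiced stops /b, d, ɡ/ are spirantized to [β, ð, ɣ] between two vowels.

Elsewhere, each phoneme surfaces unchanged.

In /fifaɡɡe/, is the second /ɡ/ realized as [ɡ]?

Yes

/ɡ/ — between /ɡ/ and /e/; rule 1 does not apply here → [ɡ].
The actual realization is [ɡ], which matches [ɡ].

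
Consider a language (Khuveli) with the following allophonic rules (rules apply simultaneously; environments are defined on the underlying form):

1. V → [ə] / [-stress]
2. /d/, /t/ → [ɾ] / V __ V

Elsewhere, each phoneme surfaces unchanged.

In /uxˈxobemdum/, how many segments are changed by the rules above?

3

Segments that undergo a rule: /u/ → [ə] (rule 1); /e/ → [ə] (rule 1); /u/ → [ə] (rule 1).
All other segments surface unchanged.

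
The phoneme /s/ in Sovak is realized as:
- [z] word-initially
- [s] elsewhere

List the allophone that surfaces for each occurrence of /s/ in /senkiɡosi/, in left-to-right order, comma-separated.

Occurrence 1 (position 1): word-initially → [z].
Occurrence 2 (position 8): no conditioning environment matches → elsewhere allophone [s].

[z], [s]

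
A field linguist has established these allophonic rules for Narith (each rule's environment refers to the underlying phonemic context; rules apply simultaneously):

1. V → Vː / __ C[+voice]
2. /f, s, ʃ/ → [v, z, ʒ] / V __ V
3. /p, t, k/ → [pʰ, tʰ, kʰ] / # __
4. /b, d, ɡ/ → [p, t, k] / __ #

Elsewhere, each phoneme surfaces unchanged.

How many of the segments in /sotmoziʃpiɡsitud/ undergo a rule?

Segments that undergo a rule: /o/ → [oː] (rule 1); /i/ → [iː] (rule 1); /u/ → [uː] (rule 1); /d/ → [t] (rule 4).
All other segments surface unchanged.

4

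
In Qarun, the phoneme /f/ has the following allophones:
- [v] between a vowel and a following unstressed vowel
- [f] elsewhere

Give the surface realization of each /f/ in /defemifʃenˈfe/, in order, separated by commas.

[v], [f], [f]

Occurrence 1 (position 3): between a vowel and a following unstressed vowel → [v].
Occurrence 2 (position 7): no conditioning environment matches → elsewhere allophone [f].
Occurrence 3 (position 11): no conditioning environment matches → elsewhere allophone [f].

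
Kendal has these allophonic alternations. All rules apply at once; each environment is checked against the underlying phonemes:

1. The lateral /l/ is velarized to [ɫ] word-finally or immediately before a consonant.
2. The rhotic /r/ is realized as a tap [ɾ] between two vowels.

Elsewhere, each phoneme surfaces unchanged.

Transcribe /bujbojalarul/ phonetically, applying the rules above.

/b/ (word-initial): no rule targets it → [b].
/u/ (between /b/ and /j/): no rule targets it → [u].
/j/ — not in any rule's target class → [j].
/b/ — not in any rule's target class → [b].
/o/ stays [o].
/j/ — not in any rule's target class → [j].
/a/ stays [a].
/l/ — between /a/ and /a/; rule 1 does not apply here → [l].
/a/ (between /l/ and /r/): no rule targets it → [a].
/r/ — between /a/ and /u/, between two vowels — surfaces as [ɾ] (rule 2).
/u/ (between /r/ and /l/) is unaffected → [u].
Rule 1 applies to /l/ (word-final: word-finally or immediately before a consonant) → [ɫ].

[bujbojalaɾuɫ]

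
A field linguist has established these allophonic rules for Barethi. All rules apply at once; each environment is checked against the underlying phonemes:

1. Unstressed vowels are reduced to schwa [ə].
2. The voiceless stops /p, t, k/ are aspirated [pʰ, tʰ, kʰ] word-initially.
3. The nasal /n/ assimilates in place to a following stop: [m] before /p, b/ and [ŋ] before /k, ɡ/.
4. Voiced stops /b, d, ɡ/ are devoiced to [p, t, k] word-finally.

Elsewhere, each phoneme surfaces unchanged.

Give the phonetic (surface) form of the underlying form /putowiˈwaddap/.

[pʰətəwəˈwaddəp]

/p/ (word-initial) occurs word-initially → [pʰ] by rule 2.
/u/ — between /p/ and /t/, in an unstressed syllable — surfaces as [ə] (rule 1).
/t/ (between /u/ and /o/) is in the target of rule 2 but the environment (word-initially) is not met → [t].
/o/ meets the environment for rule 1 (in an unstressed syllable) → [ə].
/w/ (between /o/ and /i/) is unaffected → [w].
/i/ — between /w/ and /w/, in an unstressed syllable — surfaces as [ə] (rule 1).
/w/ stays [w].
/a/ (between /w/ and /d/) fails the environment for rule 1, so it stays [a].
/d/ (between /a/ and /d/) is in the target of rule 4 but the environment (word-finally) is not met → [d].
/d/ (between /d/ and /a/) fails the environment for rule 4, so it stays [d].
/a/ (between /d/ and /p/) occurs in an unstressed syllable → [ə] by rule 1.
/p/ (word-final) is in the target of rule 2 but the environment (word-initially) is not met → [p].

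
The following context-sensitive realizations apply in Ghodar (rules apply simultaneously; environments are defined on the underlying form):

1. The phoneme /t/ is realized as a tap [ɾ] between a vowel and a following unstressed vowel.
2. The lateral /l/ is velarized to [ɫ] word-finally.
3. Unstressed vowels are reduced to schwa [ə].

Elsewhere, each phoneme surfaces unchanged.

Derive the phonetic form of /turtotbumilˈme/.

[tərtətbəməlˈme]

/t/ (word-initial): rule 1 targets it, but not between a vowel and a following unstressed vowel → unchanged [t].
Rule 3 applies to /u/ (between /t/ and /r/: in an unstressed syllable) → [ə].
/t/ — between /r/ and /o/; rule 1 does not apply here → [t].
/o/ (between /t/ and /t/) occurs in an unstressed syllable → [ə] by rule 3.
/t/ (between /o/ and /b/) is in the target of rule 1 but the environment (between a vowel and a following unstressed vowel) is not met → [t].
/u/ (between /b/ and /m/) occurs in an unstressed syllable → [ə] by rule 3.
/i/ (between /m/ and /l/) occurs in an unstressed syllable → [ə] by rule 3.
/l/ — between /i/ and /m/; rule 2 does not apply here → [l].
/e/ (word-final) fails the environment for rule 3, so it stays [e].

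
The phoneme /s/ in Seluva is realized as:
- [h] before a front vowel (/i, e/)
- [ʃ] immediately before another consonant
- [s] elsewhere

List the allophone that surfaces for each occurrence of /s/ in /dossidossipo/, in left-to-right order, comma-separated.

Occurrence 1 (position 3): immediately before another consonant → [ʃ].
Occurrence 2 (position 4): before a front vowel (/i, e/) → [h].
Occurrence 3 (position 8): immediately before another consonant → [ʃ].
Occurrence 4 (position 9): before a front vowel (/i, e/) → [h].

[ʃ], [h], [ʃ], [h]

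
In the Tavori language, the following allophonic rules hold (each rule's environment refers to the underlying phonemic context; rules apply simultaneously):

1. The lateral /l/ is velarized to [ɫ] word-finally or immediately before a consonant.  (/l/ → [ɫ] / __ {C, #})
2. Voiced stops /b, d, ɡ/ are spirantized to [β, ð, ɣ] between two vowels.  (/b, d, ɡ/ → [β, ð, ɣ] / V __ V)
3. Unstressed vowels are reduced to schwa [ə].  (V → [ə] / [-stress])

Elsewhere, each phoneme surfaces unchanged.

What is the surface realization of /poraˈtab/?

[pərəˈtab]

/p/ stays [p].
/o/ meets the environment for rule 3 (in an unstressed syllable) → [ə].
/r/ — not in any rule's target class → [r].
Rule 3 applies to /a/ (between /r/ and /t/: in an unstressed syllable) → [ə].
/t/ stays [t].
/a/ (between /t/ and /b/) fails the environment for rule 3, so it stays [a].
/b/ (word-final): rule 2 targets it, but not between two vowels → unchanged [b].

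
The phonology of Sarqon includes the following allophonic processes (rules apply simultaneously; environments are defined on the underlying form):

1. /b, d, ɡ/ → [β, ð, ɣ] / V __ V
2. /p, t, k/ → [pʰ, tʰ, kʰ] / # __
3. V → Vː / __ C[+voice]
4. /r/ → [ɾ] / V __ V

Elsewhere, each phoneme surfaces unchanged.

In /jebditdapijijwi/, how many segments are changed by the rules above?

Segments that undergo a rule: /e/ → [eː] (rule 3); /i/ → [iː] (rule 3); /i/ → [iː] (rule 3).
All other segments surface unchanged.

3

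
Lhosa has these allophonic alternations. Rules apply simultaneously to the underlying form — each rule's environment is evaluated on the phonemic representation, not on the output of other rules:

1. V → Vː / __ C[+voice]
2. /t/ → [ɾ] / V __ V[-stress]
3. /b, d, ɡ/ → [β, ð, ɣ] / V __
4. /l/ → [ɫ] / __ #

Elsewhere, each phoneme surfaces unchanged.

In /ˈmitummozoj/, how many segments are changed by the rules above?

Segments that undergo a rule: /t/ → [ɾ] (rule 2); /u/ → [uː] (rule 1); /o/ → [oː] (rule 1); /o/ → [oː] (rule 1).
All other segments surface unchanged.

4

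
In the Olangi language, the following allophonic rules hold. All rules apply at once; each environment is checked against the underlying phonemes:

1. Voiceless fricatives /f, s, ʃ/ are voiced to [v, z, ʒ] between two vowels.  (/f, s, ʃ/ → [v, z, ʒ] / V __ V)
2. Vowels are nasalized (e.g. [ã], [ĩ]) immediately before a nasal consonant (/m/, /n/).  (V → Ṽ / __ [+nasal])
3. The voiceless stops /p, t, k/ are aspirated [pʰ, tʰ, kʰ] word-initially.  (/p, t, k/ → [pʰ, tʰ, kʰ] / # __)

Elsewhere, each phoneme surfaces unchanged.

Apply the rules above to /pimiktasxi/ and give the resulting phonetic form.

[pʰĩmiktasxi]

/p/ (word-initial) occurs word-initially → [pʰ] by rule 3.
Rule 2 applies to /i/ (between /p/ and /m/: before a nasal consonant) → [ĩ].
/i/ (between /m/ and /k/): rule 2 targets it, but not before a nasal consonant → unchanged [i].
/k/ (between /i/ and /t/): rule 3 targets it, but not word-initially → unchanged [k].
/t/ (between /k/ and /a/) is in the target of rule 3 but the environment (word-initially) is not met → [t].
/a/ — between /t/ and /s/; rule 2 does not apply here → [a].
/s/ (between /a/ and /x/): rule 1 targets it, but not between two vowels → unchanged [s].
/i/ (word-final) is in the target of rule 2 but the environment (before a nasal consonant) is not met → [i].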